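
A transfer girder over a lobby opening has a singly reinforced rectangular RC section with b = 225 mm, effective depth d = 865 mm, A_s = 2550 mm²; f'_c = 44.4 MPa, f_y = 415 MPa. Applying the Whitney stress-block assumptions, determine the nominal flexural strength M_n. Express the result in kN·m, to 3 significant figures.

M_n ≈ 849 kN·m

T = A_s f_y = 2550 × 415 = 1058250 N = 1058.25 kN.
From C = T: a = T/(0.85 f'_c b) = 1058250/(0.85 × 44.4 × 225) = 124.62 mm.
M_n = T(d − a/2) = 1058.25 kN × (865 − 62.31) mm = 849.45 kN·m.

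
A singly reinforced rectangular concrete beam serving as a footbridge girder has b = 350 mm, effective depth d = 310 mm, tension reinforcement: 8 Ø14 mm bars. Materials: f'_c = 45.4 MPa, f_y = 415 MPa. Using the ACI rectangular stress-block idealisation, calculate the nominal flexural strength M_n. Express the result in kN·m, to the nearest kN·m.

M_n ≈ 149 kN·m

A_s = 8 × 154 = 1232 mm².
T = A_s f_y = 1232 × 415 = 511280 N = 511.28 kN.
From C = T: a = T/(0.85 f'_c b) = 511280/(0.85 × 45.4 × 350) = 37.85 mm.
M_n = T(d − a/2) = 511.28 kN × (310 − 18.925) mm = 148.82 kN·m.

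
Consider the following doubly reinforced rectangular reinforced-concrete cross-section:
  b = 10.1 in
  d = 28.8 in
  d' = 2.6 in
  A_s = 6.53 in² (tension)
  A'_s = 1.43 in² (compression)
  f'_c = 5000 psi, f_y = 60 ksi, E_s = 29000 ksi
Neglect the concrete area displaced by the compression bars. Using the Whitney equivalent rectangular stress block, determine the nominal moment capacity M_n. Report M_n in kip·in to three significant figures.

Assume both steels yield.
a = (A_s − A'_s) f_y/(0.85 f'_c b) = (6.53 − 1.43) × 60/(0.85 × 5 × 10.1) = 7.129 in.
c = a/β₁ = 7.129/0.8 = 8.911 in; ε'_s = 0.003(c − d')/c = 0.0021 ≥ ε_y = 0.0021, so the compression steel yields.
M_n = (A_s − A'_s) f_y (d − a/2) + A'_s f_y (d − d') = 306 × (28.8 − 3.5645) + 85.8 × (28.8 − 2.6) = 7722.1 + 2248.0 = 9970.1 kip·in.

M_n ≈ 9970 kip·in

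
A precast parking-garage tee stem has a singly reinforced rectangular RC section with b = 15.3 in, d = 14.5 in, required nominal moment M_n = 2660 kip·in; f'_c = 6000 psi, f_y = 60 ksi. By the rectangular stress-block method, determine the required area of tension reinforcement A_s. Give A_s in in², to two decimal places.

From M_n = 0.85 f'_c a b (d − a/2):
a = d − √(d² − 2M_n/(0.85 f'_c b)) = 14.5 − √(14.5² − 2 × 2660/(0.85 × 6 × 15.3)) = 2.581 in.
A_s = 0.85 f'_c a b / f_y = 0.85 × 6 × 2.581 × 15.3 / 60 = 3.357 in².

A_s ≈ 3.36 in²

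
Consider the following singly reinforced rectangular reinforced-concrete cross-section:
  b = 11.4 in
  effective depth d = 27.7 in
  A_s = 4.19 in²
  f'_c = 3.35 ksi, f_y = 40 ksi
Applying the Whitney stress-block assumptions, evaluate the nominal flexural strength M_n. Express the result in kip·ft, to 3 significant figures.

T = A_s f_y = 4.19 × 40 = 167.6 kips.
a = T/(0.85 f'_c b) = 167.6/(0.85 × 3.35 × 11.4) = 5.163 in.
M_n = T(d − a/2) = 167.6 × (27.7 − 2.5815) = 4209.9 kip·in = 4209.9/12 = 350.83 kip·ft.

M_n ≈ 351 kip·ft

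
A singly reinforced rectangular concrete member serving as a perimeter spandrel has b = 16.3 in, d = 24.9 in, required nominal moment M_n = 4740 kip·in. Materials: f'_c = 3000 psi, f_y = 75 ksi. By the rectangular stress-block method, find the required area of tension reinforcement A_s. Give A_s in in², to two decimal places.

A_s ≈ 2.83 in²

From M_n = 0.85 f'_c a b (d − a/2):
a = d − √(d² − 2M_n/(0.85 f'_c b)) = 24.9 − √(24.9² − 2 × 4740/(0.85 × 3 × 16.3)) = 5.103 in.
A_s = 0.85 f'_c a b / f_y = 0.85 × 3 × 5.103 × 16.3 / 75 = 2.828 in².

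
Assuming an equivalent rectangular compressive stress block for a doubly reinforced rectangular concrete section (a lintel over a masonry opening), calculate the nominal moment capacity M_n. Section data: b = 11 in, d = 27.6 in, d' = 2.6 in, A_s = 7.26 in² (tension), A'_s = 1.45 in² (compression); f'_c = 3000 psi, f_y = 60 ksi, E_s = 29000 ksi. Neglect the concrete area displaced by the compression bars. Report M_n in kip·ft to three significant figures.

Assume both steels yield.
a = (A_s − A'_s) f_y/(0.85 f'_c b) = (7.26 − 1.45) × 60/(0.85 × 3 × 11) = 12.428 in.
c = a/β₁ = 12.428/0.85 = 14.621 in; ε'_s = 0.003(c − d')/c = 0.0025 ≥ ε_y = 0.0021, so the compression steel yields.
M_n = (A_s − A'_s) f_y (d − a/2) + A'_s f_y (d − d') = 348.6 × (27.6 − 6.214) + 87 × (27.6 − 2.6) = 7455.2 + 2175.0 = 9630.2 kip·in = 9630.2/12 = 802.52 kip·ft.

M_n ≈ 803 kip·ft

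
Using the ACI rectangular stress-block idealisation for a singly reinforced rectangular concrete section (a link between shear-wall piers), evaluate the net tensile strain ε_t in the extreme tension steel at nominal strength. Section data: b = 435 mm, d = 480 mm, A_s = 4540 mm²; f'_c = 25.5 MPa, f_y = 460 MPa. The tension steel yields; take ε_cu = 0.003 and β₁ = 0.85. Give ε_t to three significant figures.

a = A_s f_y/(0.85 f'_c b) = 221.50 mm.
β₁ = 0.85, so c = a/β₁ = 221.50/0.85 = 260.59 mm.
From the linear strain diagram with ε_cu = 0.003: ε_t = 0.003 (d − c)/c = 0.003 × (480 − 260.59)/260.59 = 0.00253.
ε_t < 0.004 — the section is over-reinforced for flexure under ACI limits.

ε_t ≈ 0.00253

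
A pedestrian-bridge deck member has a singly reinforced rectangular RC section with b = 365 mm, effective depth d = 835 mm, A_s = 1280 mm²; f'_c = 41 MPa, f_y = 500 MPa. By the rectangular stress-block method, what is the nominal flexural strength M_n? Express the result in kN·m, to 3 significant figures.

M_n ≈ 518 kN·m

T = A_s f_y = 1280 × 500 = 640000 N = 640 kN.
From C = T: a = T/(0.85 f'_c b) = 640000/(0.85 × 41 × 365) = 50.31 mm.
M_n = T(d − a/2) = 640 kN × (835 − 25.155) mm = 518.30 kN·m.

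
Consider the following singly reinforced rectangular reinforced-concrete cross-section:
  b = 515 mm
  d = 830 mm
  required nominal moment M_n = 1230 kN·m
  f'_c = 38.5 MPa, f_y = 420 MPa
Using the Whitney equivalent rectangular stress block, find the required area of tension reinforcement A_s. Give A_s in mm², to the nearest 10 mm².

With M_n = 0.85 f'_c a b (d − a/2), solve the quadratic for a:
a = d − √(d² − 2M_n/(0.85 f'_c b)) = 830 − √(830² − 2 × 1230×10⁶/(0.85 × 38.5 × 515)) = 93.16 mm.
A_s = 0.85 f'_c a b / f_y = 0.85 × 38.5 × 93.16 × 515 / 420 = 3738.2 mm².

A_s ≈ 3740 mm²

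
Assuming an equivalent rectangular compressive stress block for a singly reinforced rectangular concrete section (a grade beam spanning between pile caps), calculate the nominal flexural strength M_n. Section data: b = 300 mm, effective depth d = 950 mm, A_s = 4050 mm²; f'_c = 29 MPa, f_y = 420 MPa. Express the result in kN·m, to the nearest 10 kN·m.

T = A_s f_y = 4050 × 420 = 1701000 N = 1701 kN.
From C = T: a = T/(0.85 f'_c b) = 1701000/(0.85 × 29 × 300) = 230.02 mm.
M_n = T(d − a/2) = 1701 kN × (950 − 115.01) mm = 1420.32 kN·m.

M_n ≈ 1420 kN·m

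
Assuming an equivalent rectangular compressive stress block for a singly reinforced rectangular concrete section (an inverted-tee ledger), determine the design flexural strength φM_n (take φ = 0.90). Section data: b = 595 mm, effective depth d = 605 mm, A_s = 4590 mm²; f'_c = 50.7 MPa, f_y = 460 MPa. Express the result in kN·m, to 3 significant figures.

φM_n ≈ 1070 kN·m

T = A_s f_y = 4590 × 460 = 2111400 N = 2111.4 kN.
From C = T: a = T/(0.85 f'_c b) = 2111400/(0.85 × 50.7 × 595) = 82.34 mm.
M_n = T(d − a/2) = 2111.4 kN × (605 − 41.17) mm = 1190.47 kN·m.
φM_n = 0.90 × 1190.47 = 1071.42 kN·m.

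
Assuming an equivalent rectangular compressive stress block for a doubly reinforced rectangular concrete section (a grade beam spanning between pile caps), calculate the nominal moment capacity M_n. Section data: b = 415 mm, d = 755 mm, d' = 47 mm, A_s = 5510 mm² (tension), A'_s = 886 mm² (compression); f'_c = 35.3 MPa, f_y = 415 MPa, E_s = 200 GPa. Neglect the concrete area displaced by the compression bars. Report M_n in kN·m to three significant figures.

Assume both tension and compression steel yield.
Net tension couple steel: A_s − A'_s = 4624 mm².
a = (A_s − A'_s) f_y / (0.85 f'_c b) = 1918960/(0.85 × 35.3 × 415) = 154.11 mm.
c = a/β₁ = 154.11/0.798 = 193.12 mm; ε'_s = 0.003(c − d')/c = 0.0023 ≥ f_y/E_s = 0.0021, so compression steel does yield.
M_n = (A_s − A'_s) f_y (d − a/2) + A'_s f_y (d − d') = [1918960 × (755 − 77.055) + 367690 × (755 − 47)] × 10⁻⁶ = 1300.95 + 260.32 = 1561.27 kN·m.

M_n ≈ 1560 kN·m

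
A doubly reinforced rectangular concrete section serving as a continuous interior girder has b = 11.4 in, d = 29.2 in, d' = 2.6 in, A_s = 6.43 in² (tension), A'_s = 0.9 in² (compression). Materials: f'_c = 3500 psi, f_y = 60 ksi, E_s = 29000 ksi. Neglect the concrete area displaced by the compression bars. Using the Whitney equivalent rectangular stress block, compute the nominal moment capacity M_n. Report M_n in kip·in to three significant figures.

M_n ≈ 9500 kip·in

Assume both steels yield.
a = (A_s − A'_s) f_y/(0.85 f'_c b) = (6.43 − 0.9) × 60/(0.85 × 3.5 × 11.4) = 9.783 in.
c = a/β₁ = 9.783/0.85 = 11.509 in; ε'_s = 0.003(c − d')/c = 0.0023 ≥ ε_y = 0.0021, so the compression steel yields.
M_n = (A_s − A'_s) f_y (d − a/2) + A'_s f_y (d − d') = 331.8 × (29.2 − 4.8915) + 54 × (29.2 − 2.6) = 8065.6 + 1436.4 = 9502.0 kip·in.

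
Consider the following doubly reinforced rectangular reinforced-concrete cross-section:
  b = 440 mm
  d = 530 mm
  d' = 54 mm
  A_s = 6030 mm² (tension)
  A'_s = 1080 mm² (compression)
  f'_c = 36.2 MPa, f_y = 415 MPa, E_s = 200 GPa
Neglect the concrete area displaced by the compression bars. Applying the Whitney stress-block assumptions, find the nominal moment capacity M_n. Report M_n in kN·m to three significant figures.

M_n ≈ 1150 kN·m

Assume both tension and compression steel yield.
Net tension couple steel: A_s − A'_s = 4950 mm².
a = (A_s − A'_s) f_y / (0.85 f'_c b) = 2054250/(0.85 × 36.2 × 440) = 151.73 mm.
c = a/β₁ = 151.73/0.791 = 191.82 mm; ε'_s = 0.003(c − d')/c = 0.0022 ≥ f_y/E_s = 0.0021, so compression steel does yield.
M_n = (A_s − A'_s) f_y (d − a/2) + A'_s f_y (d − d') = [2054250 × (530 − 75.865) + 448200 × (530 − 54)] × 10⁻⁶ = 932.91 + 213.34 = 1146.25 kN·m.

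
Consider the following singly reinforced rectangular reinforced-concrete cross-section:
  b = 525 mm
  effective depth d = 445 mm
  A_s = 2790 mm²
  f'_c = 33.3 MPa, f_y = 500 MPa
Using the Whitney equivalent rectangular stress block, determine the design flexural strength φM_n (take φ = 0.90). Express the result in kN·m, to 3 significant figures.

T = A_s f_y = 2790 × 500 = 1395000 N = 1395 kN.
From C = T: a = T/(0.85 f'_c b) = 1395000/(0.85 × 33.3 × 525) = 93.88 mm.
M_n = T(d − a/2) = 1395 kN × (445 − 46.94) mm = 555.29 kN·m.
φM_n = 0.90 × 555.29 = 499.76 kN·m.

φM_n ≈ 500 kN·m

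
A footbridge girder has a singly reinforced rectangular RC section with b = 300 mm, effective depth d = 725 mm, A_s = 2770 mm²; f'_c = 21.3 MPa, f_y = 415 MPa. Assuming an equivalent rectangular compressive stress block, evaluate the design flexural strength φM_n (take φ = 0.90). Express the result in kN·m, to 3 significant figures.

φM_n ≈ 641 kN·m

T = A_s f_y = 2770 × 415 = 1149550 N = 1149.55 kN.
From C = T: a = T/(0.85 f'_c b) = 1149550/(0.85 × 21.3 × 300) = 211.65 mm.
M_n = T(d − a/2) = 1149.55 kN × (725 − 105.825) mm = 711.77 kN·m.
φM_n = 0.90 × 711.77 = 640.59 kN·m.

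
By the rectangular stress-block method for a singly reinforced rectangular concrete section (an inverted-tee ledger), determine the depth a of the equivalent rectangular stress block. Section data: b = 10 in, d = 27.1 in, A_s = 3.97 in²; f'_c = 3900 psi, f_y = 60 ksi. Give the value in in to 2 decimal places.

a ≈ 7.19 in

T = A_s f_y = 3.97 × 60 = 238.2 kips.
a = T/(0.85 f'_c b) = 238.2/(0.85 × 3.9 × 10) = 7.19 in.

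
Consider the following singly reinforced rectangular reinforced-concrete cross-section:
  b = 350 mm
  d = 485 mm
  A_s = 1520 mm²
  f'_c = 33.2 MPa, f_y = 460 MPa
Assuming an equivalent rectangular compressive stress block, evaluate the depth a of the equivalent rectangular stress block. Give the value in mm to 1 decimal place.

a ≈ 70.8 mm

T = A_s f_y = 1520 × 460 = 699200 N = 699.2 kN.
Setting C = 0.85 f'_c a b equal to T: a = 699200/(0.85 × 33.2 × 350) = 70.8 mm.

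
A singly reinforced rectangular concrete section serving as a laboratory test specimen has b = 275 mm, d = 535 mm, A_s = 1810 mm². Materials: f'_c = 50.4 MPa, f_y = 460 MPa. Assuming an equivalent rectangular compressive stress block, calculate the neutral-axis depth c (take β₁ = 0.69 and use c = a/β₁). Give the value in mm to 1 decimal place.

c ≈ 102.4 mm

T = A_s f_y = 1810 × 460 = 832600 N = 832.6 kN.
Setting C = 0.85 f'_c a b equal to T: a = 832600/(0.85 × 50.4 × 275) = 70.673 mm.
With β₁ = 0.69, c = a/β₁ = 70.673/0.69 = 102.4 mm.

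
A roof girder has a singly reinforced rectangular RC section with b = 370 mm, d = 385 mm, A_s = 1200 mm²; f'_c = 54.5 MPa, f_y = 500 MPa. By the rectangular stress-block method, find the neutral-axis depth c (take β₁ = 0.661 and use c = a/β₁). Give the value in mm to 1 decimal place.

T = A_s f_y = 1200 × 500 = 600000 N = 600 kN.
Setting C = 0.85 f'_c a b equal to T: a = 600000/(0.85 × 54.5 × 370) = 35.005 mm.
With β₁ = 0.661, c = a/β₁ = 35.005/0.661 = 53.0 mm.

c ≈ 53.0 mm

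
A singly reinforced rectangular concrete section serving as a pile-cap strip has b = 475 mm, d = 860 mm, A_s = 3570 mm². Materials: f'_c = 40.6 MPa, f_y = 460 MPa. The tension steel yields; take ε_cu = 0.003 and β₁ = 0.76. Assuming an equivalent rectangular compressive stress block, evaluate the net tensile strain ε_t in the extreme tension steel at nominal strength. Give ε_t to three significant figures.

ε_t ≈ 0.0166

a = A_s f_y/(0.85 f'_c b) = 100.18 mm.
β₁ = 0.76, so c = a/β₁ = 100.18/0.76 = 131.82 mm.
From the linear strain diagram with ε_cu = 0.003: ε_t = 0.003 (d − c)/c = 0.003 × (860 − 131.82)/131.82 = 0.0166.
Since ε_t ≥ 0.005, the section is tension-controlled.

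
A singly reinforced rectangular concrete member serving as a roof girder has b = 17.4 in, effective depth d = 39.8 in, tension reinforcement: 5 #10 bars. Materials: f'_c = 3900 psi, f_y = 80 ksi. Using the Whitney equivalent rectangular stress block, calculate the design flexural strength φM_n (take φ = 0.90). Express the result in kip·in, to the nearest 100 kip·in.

A_s = 5 × 1.27 = 6.35 in².
T = A_s f_y = 6.35 × 80 = 508 kips.
a = T/(0.85 f'_c b) = 508/(0.85 × 3.9 × 17.4) = 8.807 in.
M_n = T(d − a/2) = 508 × (39.8 − 4.4035) = 17981.4 kip·in.
φM_n = 0.90 × 17981.4 = 16183.3 kip·in.

φM_n ≈ 16200 kip·in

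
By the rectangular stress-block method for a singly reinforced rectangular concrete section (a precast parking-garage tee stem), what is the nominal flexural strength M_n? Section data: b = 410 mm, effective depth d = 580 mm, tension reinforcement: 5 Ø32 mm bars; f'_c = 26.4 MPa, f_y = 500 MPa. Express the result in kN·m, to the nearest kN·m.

M_n ≈ 946 kN·m

A_s = 5 × 804 = 4020 mm².
T = A_s f_y = 4020 × 500 = 2010000 N = 2010 kN.
From C = T: a = T/(0.85 f'_c b) = 2010000/(0.85 × 26.4 × 410) = 218.47 mm.
M_n = T(d − a/2) = 2010 kN × (580 − 109.235) mm = 946.24 kN·m.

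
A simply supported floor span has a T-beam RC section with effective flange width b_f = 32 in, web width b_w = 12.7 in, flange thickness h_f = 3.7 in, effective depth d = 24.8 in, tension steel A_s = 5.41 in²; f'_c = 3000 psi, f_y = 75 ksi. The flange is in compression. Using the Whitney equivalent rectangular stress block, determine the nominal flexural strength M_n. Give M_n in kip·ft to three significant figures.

M_n ≈ 746 kip·ft

Tension: T = A_s f_y = 5.41 × 75 = 405.75 kips.
Try a within the flange: a = T/(0.85 f'_c b_f) = 405.75/(0.85 × 3 × 32) = 4.972 in.
a = 4.972 > h_f = 3.7 in: the block extends into the web. Split into flange-overhang and web parts.
C_f = 0.85 f'_c (b_f − b_w) h_f = 0.85 × 3 × (32 − 12.7) × 3.7 = 182.1 kips.
Remaining web compression depth: a_w = (T − C_f)/(0.85 f'_c b_w) = (405.75 − 182.1)/(0.85 × 3 × 12.7) = 6.906 in.
M_n = C_f(d − h_f/2) + (T − C_f)(d − a_w/2) = 182.1 × (24.8 − 1.85) + 223.65 × (24.8 − 3.453) = 4179.2 + 4774.3 = 8953.5 kip·in.
M_n = 8953.5/12 = 746.13 kip·ft.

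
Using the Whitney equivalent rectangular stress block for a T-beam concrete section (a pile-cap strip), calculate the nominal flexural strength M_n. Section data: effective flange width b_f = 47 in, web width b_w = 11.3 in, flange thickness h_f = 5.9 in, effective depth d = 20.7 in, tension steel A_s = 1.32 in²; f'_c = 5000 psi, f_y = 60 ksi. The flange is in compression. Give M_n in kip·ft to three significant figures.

Tension: T = A_s f_y = 1.32 × 60 = 79.2 kips.
Try a within the flange: a = T/(0.85 f'_c b_f) = 79.2/(0.85 × 5 × 47) = 0.396 in.
Since a = 0.396 ≤ h_f = 5.9 in, the stress block lies entirely in the flange; analyse as a rectangular beam of width b_f.
M_n = T(d − a/2) = 79.2 × (20.7 − 0.198) = 1623.8 kip·in.
M_n = 1623.8/12 = 135.32 kip·ft.

M_n ≈ 135 kip·ft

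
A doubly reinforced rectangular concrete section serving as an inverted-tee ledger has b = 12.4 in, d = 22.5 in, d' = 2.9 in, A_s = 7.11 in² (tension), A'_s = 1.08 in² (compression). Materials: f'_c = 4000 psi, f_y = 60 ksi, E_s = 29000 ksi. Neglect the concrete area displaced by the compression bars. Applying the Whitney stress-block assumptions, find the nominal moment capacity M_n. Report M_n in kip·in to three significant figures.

M_n ≈ 7860 kip·in

Assume both steels yield.
a = (A_s − A'_s) f_y/(0.85 f'_c b) = (7.11 − 1.08) × 60/(0.85 × 4 × 12.4) = 8.582 in.
c = a/β₁ = 8.582/0.85 = 10.096 in; ε'_s = 0.003(c − d')/c = 0.0021 ≥ ε_y = 0.0021, so the compression steel yields.
M_n = (A_s − A'_s) f_y (d − a/2) + A'_s f_y (d − d') = 361.8 × (22.5 − 4.291) + 64.8 × (22.5 − 2.9) = 6588.0 + 1270.1 = 7858.1 kip·in.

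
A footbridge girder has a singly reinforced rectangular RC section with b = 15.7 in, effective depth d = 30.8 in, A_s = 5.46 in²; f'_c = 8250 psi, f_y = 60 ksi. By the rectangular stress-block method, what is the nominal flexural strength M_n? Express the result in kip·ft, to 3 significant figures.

T = A_s f_y = 5.46 × 60 = 327.6 kips.
a = T/(0.85 f'_c b) = 327.6/(0.85 × 8.25 × 15.7) = 2.976 in.
M_n = T(d − a/2) = 327.6 × (30.8 − 1.488) = 9602.6 kip·in = 9602.6/12 = 800.22 kip·ft.

M_n ≈ 800 kip·ft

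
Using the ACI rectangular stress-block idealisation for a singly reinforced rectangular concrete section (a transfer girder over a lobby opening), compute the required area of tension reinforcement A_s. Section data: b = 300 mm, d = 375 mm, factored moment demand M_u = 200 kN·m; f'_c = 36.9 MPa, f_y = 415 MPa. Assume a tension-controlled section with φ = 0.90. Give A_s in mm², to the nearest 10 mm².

A_s ≈ 1570 mm²

M_n = M_u/φ = 200/0.90 = 222.222 kN·m.
With M_n = 0.85 f'_c a b (d − a/2), solve the quadratic for a:
a = d − √(d² − 2M_n/(0.85 f'_c b)) = 375 − √(375² − 2 × 222.222×10⁶/(0.85 × 36.9 × 300)) = 69.40 mm.
A_s = 0.85 f'_c a b / f_y = 0.85 × 36.9 × 69.40 × 300 / 415 = 1573.5 mm².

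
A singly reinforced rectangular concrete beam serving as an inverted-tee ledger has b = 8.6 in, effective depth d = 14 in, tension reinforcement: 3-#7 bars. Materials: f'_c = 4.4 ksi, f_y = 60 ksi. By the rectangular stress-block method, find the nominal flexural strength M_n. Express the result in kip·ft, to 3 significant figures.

M_n ≈ 111 kip·ft

A_s = 3 × 0.6 = 1.8 in².
T = A_s f_y = 1.8 × 60 = 108 kips.
a = T/(0.85 f'_c b) = 108/(0.85 × 4.4 × 8.6) = 3.358 in.
M_n = T(d − a/2) = 108 × (14 − 1.679) = 1330.7 kip·in = 1330.7/12 = 110.89 kip·ft.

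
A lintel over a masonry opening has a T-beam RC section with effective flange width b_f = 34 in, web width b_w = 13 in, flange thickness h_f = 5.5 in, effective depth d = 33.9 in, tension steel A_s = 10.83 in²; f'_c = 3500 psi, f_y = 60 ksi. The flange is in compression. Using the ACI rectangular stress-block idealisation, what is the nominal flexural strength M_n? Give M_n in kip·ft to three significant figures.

M_n ≈ 1660 kip·ft

Tension: T = A_s f_y = 10.83 × 60 = 649.8 kips.
Try a within the flange: a = T/(0.85 f'_c b_f) = 649.8/(0.85 × 3.5 × 34) = 6.424 in.
a = 6.424 > h_f = 5.5 in: the block extends into the web. Split into flange-overhang and web parts.
C_f = 0.85 f'_c (b_f − b_w) h_f = 0.85 × 3.5 × (34 − 13) × 5.5 = 343.6 kips.
Remaining web compression depth: a_w = (T − C_f)/(0.85 f'_c b_w) = (649.8 − 343.6)/(0.85 × 3.5 × 13) = 7.917 in.
M_n = C_f(d − h_f/2) + (T − C_f)(d − a_w/2) = 343.6 × (33.9 − 2.75) + 306.2 × (33.9 − 3.9585) = 10703.1 + 9168.1 = 19871.2 kip·in.
M_n = 19871.2/12 = 1655.93 kip·ft.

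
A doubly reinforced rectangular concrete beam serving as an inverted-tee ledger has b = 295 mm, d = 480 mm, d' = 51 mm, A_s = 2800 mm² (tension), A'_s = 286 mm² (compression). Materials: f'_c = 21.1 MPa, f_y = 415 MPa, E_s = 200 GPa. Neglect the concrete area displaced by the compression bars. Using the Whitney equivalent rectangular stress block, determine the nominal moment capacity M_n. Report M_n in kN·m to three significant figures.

Assume both tension and compression steel yield.
Net tension couple steel: A_s − A'_s = 2514 mm².
a = (A_s − A'_s) f_y / (0.85 f'_c b) = 1043310/(0.85 × 21.1 × 295) = 197.19 mm.
c = a/β₁ = 197.19/0.85 = 231.99 mm; ε'_s = 0.003(c − d')/c = 0.0023 ≥ f_y/E_s = 0.0021, so compression steel does yield.
M_n = (A_s − A'_s) f_y (d − a/2) + A'_s f_y (d − d') = [1043310 × (480 − 98.595) + 118690 × (480 − 51)] × 10⁻⁶ = 397.92 + 50.92 = 448.84 kN·m.

M_n ≈ 449 kN·m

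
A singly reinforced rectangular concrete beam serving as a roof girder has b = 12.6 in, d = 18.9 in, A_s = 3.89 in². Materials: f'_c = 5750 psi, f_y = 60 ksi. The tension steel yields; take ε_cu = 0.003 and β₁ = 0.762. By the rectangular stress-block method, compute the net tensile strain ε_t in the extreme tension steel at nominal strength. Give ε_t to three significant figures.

ε_t ≈ 0.00840

a = A_s f_y/(0.85 f'_c b) = 3.790 in.
β₁ = 0.762, so c = a/β₁ = 3.790/0.762 = 4.974 in.
From the linear strain diagram with ε_cu = 0.003: ε_t = 0.003 (d − c)/c = 0.003 × (18.9 − 4.974)/4.974 = 0.00840.
Since ε_t ≥ 0.005, the section is tension-controlled.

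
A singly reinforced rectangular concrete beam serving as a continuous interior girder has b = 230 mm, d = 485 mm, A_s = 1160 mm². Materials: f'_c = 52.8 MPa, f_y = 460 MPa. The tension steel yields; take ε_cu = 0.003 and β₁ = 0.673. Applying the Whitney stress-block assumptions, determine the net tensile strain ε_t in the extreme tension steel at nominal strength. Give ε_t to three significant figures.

a = A_s f_y/(0.85 f'_c b) = 51.69 mm.
β₁ = 0.673, so c = a/β₁ = 51.69/0.673 = 76.81 mm.
From the linear strain diagram with ε_cu = 0.003: ε_t = 0.003 (d − c)/c = 0.003 × (485 − 76.81)/76.81 = 0.0159.
Since ε_t ≥ 0.005, the section is tension-controlled.

ε_t ≈ 0.0159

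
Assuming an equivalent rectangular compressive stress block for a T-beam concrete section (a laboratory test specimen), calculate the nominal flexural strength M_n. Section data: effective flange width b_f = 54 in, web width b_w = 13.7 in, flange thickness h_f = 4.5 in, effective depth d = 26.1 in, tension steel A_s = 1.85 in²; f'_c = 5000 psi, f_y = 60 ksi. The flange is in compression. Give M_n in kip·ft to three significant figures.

M_n ≈ 239 kip·ft

Tension: T = A_s f_y = 1.85 × 60 = 111 kips.
Try a within the flange: a = T/(0.85 f'_c b_f) = 111/(0.85 × 5 × 54) = 0.484 in.
Since a = 0.484 ≤ h_f = 4.5 in, the stress block lies entirely in the flange; analyse as a rectangular beam of width b_f.
M_n = T(d − a/2) = 111 × (26.1 − 0.242) = 2870.2 kip·in.
M_n = 2870.2/12 = 239.18 kip·ft.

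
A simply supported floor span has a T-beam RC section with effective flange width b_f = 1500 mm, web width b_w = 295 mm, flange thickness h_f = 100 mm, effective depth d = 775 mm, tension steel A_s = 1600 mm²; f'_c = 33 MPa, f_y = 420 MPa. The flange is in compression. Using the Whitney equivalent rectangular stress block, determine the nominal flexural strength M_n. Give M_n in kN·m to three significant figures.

M_n ≈ 515 kN·m

Tension: T = A_s f_y = 1600 × 420 = 672000 N.
Try a within the flange: a = T/(0.85 f'_c b_f) = 672000/(0.85 × 33 × 1500) = 15.97 mm.
Since a = 15.97 ≤ h_f = 100 mm, the stress block lies entirely in the flange; analyse as a rectangular beam of width b_f.
M_n = T(d − a/2) = 672000 × (775 − 7.985) = 515.43 × 10⁶ N·mm.
M_n = 515.43 kN·m.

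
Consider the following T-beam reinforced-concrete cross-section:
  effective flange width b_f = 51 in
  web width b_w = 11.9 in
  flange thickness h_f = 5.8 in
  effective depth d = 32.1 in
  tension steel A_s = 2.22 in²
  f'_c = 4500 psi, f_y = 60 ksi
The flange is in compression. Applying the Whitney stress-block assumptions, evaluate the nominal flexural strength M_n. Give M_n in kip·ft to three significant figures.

M_n ≈ 353 kip·ft

Tension: T = A_s f_y = 2.22 × 60 = 133.2 kips.
Try a within the flange: a = T/(0.85 f'_c b_f) = 133.2/(0.85 × 4.5 × 51) = 0.683 in.
Since a = 0.683 ≤ h_f = 5.8 in, the stress block lies entirely in the flange; analyse as a rectangular beam of width b_f.
M_n = T(d − a/2) = 133.2 × (32.1 − 0.3415) = 4230.2 kip·in.
M_n = 4230.2/12 = 352.52 kip·ft.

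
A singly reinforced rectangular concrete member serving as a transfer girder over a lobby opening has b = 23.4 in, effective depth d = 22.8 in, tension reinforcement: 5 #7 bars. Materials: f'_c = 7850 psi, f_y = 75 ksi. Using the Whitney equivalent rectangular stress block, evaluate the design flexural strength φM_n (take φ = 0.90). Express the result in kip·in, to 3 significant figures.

A_s = 5 × 0.6 = 3 in².
T = A_s f_y = 3 × 75 = 225 kips.
a = T/(0.85 f'_c b) = 225/(0.85 × 7.85 × 23.4) = 1.441 in.
M_n = T(d − a/2) = 225 × (22.8 − 0.7205) = 4967.9 kip·in.
φM_n = 0.90 × 4967.9 = 4471.1 kip·in.

φM_n ≈ 4470 kip·in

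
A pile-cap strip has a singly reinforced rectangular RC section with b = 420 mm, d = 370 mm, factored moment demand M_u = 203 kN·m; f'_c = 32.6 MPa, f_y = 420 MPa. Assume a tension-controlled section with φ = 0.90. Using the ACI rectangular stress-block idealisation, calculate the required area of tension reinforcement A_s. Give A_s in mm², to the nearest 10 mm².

A_s ≈ 1570 mm²

M_n = M_u/φ = 203/0.90 = 225.556 kN·m.
With M_n = 0.85 f'_c a b (d − a/2), solve the quadratic for a:
a = d − √(d² − 2M_n/(0.85 f'_c b)) = 370 − √(370² − 2 × 225.556×10⁶/(0.85 × 32.6 × 420)) = 56.73 mm.
A_s = 0.85 f'_c a b / f_y = 0.85 × 32.6 × 56.73 × 420 / 420 = 1572.0 mm².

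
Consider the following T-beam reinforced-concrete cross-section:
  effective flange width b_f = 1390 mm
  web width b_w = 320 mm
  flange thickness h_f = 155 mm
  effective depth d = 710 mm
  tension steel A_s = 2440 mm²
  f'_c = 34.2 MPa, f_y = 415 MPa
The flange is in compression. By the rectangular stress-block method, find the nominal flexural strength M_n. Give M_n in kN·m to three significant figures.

Tension: T = A_s f_y = 2440 × 415 = 1012600 N.
Try a within the flange: a = T/(0.85 f'_c b_f) = 1012600/(0.85 × 34.2 × 1390) = 25.06 mm.
Since a = 25.06 ≤ h_f = 155 mm, the stress block lies entirely in the flange; analyse as a rectangular beam of width b_f.
M_n = T(d − a/2) = 1012600 × (710 − 12.53) = 706.26 × 10⁶ N·mm.
M_n = 706.26 kN·m.

M_n ≈ 706 kN·m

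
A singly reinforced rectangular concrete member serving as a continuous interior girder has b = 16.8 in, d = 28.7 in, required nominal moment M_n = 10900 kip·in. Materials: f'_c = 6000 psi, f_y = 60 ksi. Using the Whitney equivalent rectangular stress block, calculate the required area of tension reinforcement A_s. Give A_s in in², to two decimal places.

A_s ≈ 6.91 in²

From M_n = 0.85 f'_c a b (d − a/2):
a = d − √(d² − 2M_n/(0.85 f'_c b)) = 28.7 − √(28.7² − 2 × 10900/(0.85 × 6 × 16.8)) = 4.841 in.
A_s = 0.85 f'_c a b / f_y = 0.85 × 6 × 4.841 × 16.8 / 60 = 6.913 in².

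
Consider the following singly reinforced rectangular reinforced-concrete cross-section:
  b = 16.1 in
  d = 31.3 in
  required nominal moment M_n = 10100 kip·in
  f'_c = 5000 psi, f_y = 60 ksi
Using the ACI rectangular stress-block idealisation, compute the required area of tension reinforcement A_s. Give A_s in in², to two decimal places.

A_s ≈ 5.86 in²

From M_n = 0.85 f'_c a b (d − a/2):
a = d − √(d² − 2M_n/(0.85 f'_c b)) = 31.3 − √(31.3² − 2 × 10100/(0.85 × 5 × 16.1)) = 5.138 in.
A_s = 0.85 f'_c a b / f_y = 0.85 × 5 × 5.138 × 16.1 / 60 = 5.859 in².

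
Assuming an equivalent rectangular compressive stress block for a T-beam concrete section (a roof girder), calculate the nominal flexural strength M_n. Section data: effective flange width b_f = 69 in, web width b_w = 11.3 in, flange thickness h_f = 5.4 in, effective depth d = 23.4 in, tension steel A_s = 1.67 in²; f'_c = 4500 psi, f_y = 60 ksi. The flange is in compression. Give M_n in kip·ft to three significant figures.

M_n ≈ 194 kip·ft

Tension: T = A_s f_y = 1.67 × 60 = 100.2 kips.
Try a within the flange: a = T/(0.85 f'_c b_f) = 100.2/(0.85 × 4.5 × 69) = 0.380 in.
Since a = 0.380 ≤ h_f = 5.4 in, the stress block lies entirely in the flange; analyse as a rectangular beam of width b_f.
M_n = T(d − a/2) = 100.2 × (23.4 − 0.19) = 2325.6 kip·in.
M_n = 2325.6/12 = 193.80 kip·ft.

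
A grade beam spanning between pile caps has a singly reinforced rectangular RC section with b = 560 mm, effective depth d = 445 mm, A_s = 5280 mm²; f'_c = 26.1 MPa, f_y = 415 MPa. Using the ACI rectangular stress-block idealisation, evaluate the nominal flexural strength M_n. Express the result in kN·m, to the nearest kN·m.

T = A_s f_y = 5280 × 415 = 2191200 N = 2191.2 kN.
From C = T: a = T/(0.85 f'_c b) = 2191200/(0.85 × 26.1 × 560) = 176.37 mm.
M_n = T(d − a/2) = 2191.2 kN × (445 − 88.185) mm = 781.85 kN·m.

M_n ≈ 782 kN·m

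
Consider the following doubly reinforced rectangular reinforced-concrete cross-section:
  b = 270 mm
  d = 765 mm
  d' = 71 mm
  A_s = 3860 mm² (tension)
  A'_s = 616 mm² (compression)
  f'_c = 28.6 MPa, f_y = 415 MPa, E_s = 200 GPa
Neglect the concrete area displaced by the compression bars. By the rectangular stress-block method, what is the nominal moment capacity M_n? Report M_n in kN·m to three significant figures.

M_n ≈ 1070 kN·m

Assume both tension and compression steel yield.
Net tension couple steel: A_s − A'_s = 3244 mm².
a = (A_s − A'_s) f_y / (0.85 f'_c b) = 1346260/(0.85 × 28.6 × 270) = 205.11 mm.
c = a/β₁ = 205.11/0.846 = 242.45 mm; ε'_s = 0.003(c − d')/c = 0.0021 ≥ f_y/E_s = 0.0021, so compression steel does yield.
M_n = (A_s − A'_s) f_y (d − a/2) + A'_s f_y (d − d') = [1346260 × (765 − 102.555) + 255640 × (765 − 71)] × 10⁻⁶ = 891.82 + 177.41 = 1069.23 kN·m.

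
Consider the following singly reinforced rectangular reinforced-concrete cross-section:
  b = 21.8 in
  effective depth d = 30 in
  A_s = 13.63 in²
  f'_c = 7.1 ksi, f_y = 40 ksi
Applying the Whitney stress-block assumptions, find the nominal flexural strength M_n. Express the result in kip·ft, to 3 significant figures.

M_n ≈ 1270 kip·ft

T = A_s f_y = 13.63 × 40 = 545.2 kips.
a = T/(0.85 f'_c b) = 545.2/(0.85 × 7.1 × 21.8) = 4.144 in.
M_n = T(d − a/2) = 545.2 × (30 − 2.072) = 15226.3 kip·in = 15226.3/12 = 1268.86 kip·ft.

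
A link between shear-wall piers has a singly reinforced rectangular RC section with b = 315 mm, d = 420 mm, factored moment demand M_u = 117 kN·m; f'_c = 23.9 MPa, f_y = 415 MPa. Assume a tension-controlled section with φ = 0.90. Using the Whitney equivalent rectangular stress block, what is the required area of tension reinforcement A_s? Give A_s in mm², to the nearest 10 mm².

A_s ≈ 790 mm²

M_n = M_u/φ = 117/0.90 = 130 kN·m.
With M_n = 0.85 f'_c a b (d − a/2), solve the quadratic for a:
a = d − √(d² − 2M_n/(0.85 f'_c b)) = 420 − √(420² − 2 × 130×10⁶/(0.85 × 23.9 × 315)) = 51.53 mm.
A_s = 0.85 f'_c a b / f_y = 0.85 × 23.9 × 51.53 × 315 / 415 = 794.6 mm².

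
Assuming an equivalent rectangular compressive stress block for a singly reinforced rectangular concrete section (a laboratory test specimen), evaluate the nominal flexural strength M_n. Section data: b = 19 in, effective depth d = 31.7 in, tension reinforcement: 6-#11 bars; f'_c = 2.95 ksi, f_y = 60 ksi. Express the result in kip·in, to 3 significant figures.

A_s = 6 × 1.56 = 9.36 in².
T = A_s f_y = 9.36 × 60 = 561.6 kips.
a = T/(0.85 f'_c b) = 561.6/(0.85 × 2.95 × 19) = 11.788 in.
M_n = T(d − a/2) = 561.6 × (31.7 − 5.894) = 14492.6 kip·in.

M_n ≈ 14500 kip·in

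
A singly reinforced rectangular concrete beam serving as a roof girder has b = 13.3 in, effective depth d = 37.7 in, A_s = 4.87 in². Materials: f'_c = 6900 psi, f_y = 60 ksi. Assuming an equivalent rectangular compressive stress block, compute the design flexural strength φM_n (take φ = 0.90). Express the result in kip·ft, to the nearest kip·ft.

T = A_s f_y = 4.87 × 60 = 292.2 kips.
a = T/(0.85 f'_c b) = 292.2/(0.85 × 6.9 × 13.3) = 3.746 in.
M_n = T(d − a/2) = 292.2 × (37.7 − 1.873) = 10468.6 kip·in = 10468.6/12 = 872.38 kip·ft.
φM_n = 0.90 × 872.38 = 785.14 kip·ft.

φM_n ≈ 785 kip·ft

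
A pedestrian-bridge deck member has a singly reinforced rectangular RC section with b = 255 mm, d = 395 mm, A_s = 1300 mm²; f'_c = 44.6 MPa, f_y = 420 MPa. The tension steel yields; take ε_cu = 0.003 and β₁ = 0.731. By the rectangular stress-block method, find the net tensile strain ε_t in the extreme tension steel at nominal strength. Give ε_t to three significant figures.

a = A_s f_y/(0.85 f'_c b) = 56.48 mm.
β₁ = 0.731, so c = a/β₁ = 56.48/0.731 = 77.26 mm.
From the linear strain diagram with ε_cu = 0.003: ε_t = 0.003 (d − c)/c = 0.003 × (395 − 77.26)/77.26 = 0.0123.
Since ε_t ≥ 0.005, the section is tension-controlled.

ε_t ≈ 0.0123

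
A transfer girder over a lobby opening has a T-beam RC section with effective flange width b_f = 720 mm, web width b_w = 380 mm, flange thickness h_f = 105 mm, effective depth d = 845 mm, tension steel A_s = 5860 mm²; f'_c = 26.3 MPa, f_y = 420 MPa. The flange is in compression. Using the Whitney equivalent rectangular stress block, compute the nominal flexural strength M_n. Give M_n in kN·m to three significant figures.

Tension: T = A_s f_y = 5860 × 420 = 2461200 N.
Try a within the flange: a = T/(0.85 f'_c b_f) = 2461200/(0.85 × 26.3 × 720) = 152.91 mm.
a = 152.91 > h_f = 105 mm: the block extends into the web. Split into flange-overhang and web parts.
C_f = 0.85 f'_c (b_f − b_w) h_f = 0.85 × 26.3 × (720 − 380) × 105 = 798074 N.
Remaining web compression depth: a_w = (T − C_f)/(0.85 f'_c b_w) = (2461200 − 798074)/(0.85 × 26.3 × 380) = 195.78 mm.
M_n = C_f(d − h_f/2) + (T − C_f)(d − a_w/2) = 798074 × (845 − 52.5) + 1663126 × (845 − 97.89) = 632.47 + 1242.54 = 1875.01 × 10⁶ N·mm.
M_n = 1875.01 kN·m.

M_n ≈ 1880 kN·m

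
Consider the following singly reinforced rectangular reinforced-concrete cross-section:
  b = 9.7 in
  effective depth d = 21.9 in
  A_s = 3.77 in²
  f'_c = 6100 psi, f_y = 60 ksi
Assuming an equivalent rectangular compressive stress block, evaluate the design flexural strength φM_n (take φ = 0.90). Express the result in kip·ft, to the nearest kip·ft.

T = A_s f_y = 3.77 × 60 = 226.2 kips.
a = T/(0.85 f'_c b) = 226.2/(0.85 × 6.1 × 9.7) = 4.498 in.
M_n = T(d − a/2) = 226.2 × (21.9 − 2.249) = 4445.1 kip·in = 4445.1/12 = 370.43 kip·ft.
φM_n = 0.90 × 370.43 = 333.39 kip·ft.

φM_n ≈ 333 kip·ft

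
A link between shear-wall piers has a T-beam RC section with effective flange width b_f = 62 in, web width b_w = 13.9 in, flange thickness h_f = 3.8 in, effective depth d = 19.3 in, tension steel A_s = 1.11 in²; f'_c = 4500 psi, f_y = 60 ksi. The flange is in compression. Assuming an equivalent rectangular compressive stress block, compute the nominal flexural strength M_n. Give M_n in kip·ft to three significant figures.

M_n ≈ 106 kip·ft

Tension: T = A_s f_y = 1.11 × 60 = 66.6 kips.
Try a within the flange: a = T/(0.85 f'_c b_f) = 66.6/(0.85 × 4.5 × 62) = 0.281 in.
Since a = 0.281 ≤ h_f = 3.8 in, the stress block lies entirely in the flange; analyse as a rectangular beam of width b_f.
M_n = T(d − a/2) = 66.6 × (19.3 − 0.1405) = 1276.0 kip·in.
M_n = 1276.0/12 = 106.33 kip·ft.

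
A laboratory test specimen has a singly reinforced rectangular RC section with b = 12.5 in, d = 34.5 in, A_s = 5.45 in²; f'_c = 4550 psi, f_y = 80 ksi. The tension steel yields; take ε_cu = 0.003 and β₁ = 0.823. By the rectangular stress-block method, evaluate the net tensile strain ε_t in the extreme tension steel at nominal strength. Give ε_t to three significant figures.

ε_t ≈ 0.00644

a = A_s f_y/(0.85 f'_c b) = 9.019 in.
β₁ = 0.823, so c = a/β₁ = 9.019/0.823 = 10.959 in.
From the linear strain diagram with ε_cu = 0.003: ε_t = 0.003 (d − c)/c = 0.003 × (34.5 − 10.959)/10.959 = 0.00644.
Since ε_t ≥ 0.005, the section is tension-controlled.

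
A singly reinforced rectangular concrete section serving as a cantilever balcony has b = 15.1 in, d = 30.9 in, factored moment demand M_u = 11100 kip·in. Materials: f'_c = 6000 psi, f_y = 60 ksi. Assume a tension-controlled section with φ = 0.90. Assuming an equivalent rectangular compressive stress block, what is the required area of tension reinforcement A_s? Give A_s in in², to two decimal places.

M_n = M_u/φ = 11100/0.90 = 12333.3 kip·in.
From M_n = 0.85 f'_c a b (d − a/2):
a = d − √(d² − 2M_n/(0.85 f'_c b)) = 30.9 − √(30.9² − 2 × 12333.3/(0.85 × 6 × 15.1)) = 5.711 in.
A_s = 0.85 f'_c a b / f_y = 0.85 × 6 × 5.711 × 15.1 / 60 = 7.330 in².

A_s ≈ 7.33 in²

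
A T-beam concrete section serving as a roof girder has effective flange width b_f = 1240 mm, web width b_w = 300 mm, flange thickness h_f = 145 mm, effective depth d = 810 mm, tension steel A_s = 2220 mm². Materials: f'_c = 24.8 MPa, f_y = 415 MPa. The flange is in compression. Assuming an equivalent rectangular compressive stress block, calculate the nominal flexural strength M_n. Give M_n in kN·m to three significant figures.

Tension: T = A_s f_y = 2220 × 415 = 921300 N.
Try a within the flange: a = T/(0.85 f'_c b_f) = 921300/(0.85 × 24.8 × 1240) = 35.25 mm.
Since a = 35.25 ≤ h_f = 145 mm, the stress block lies entirely in the flange; analyse as a rectangular beam of width b_f.
M_n = T(d − a/2) = 921300 × (810 − 17.625) = 730.02 × 10⁶ N·mm.
M_n = 730.02 kN·m.

M_n ≈ 730 kN·m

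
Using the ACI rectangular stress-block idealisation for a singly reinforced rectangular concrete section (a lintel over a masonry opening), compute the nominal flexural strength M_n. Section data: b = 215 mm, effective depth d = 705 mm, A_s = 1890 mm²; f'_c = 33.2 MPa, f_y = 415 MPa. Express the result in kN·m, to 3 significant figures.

M_n ≈ 502 kN·m

T = A_s f_y = 1890 × 415 = 784350 N = 784.35 kN.
From C = T: a = T/(0.85 f'_c b) = 784350/(0.85 × 33.2 × 215) = 129.27 mm.
M_n = T(d − a/2) = 784.35 kN × (705 − 64.635) mm = 502.27 kN·m.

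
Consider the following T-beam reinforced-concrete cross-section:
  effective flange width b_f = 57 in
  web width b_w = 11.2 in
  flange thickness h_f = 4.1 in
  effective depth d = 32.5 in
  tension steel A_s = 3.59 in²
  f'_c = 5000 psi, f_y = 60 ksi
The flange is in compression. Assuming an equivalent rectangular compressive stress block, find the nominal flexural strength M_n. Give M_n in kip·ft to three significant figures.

Tension: T = A_s f_y = 3.59 × 60 = 215.4 kips.
Try a within the flange: a = T/(0.85 f'_c b_f) = 215.4/(0.85 × 5 × 57) = 0.889 in.
Since a = 0.889 ≤ h_f = 4.1 in, the stress block lies entirely in the flange; analyse as a rectangular beam of width b_f.
M_n = T(d − a/2) = 215.4 × (32.5 − 0.4445) = 6904.8 kip·in.
M_n = 6904.8/12 = 575.40 kip·ft.

M_n ≈ 575 kip·ft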